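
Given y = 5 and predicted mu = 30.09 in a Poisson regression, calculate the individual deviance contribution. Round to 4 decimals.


y/mu = 5/30.09 = 0.166168 (approx.), and ln(5/30.09) = -1.794755.
y * ln(y/mu) = 5 * -1.794755 = -8.973775.
y - mu = -25.09.
D = 2 * (-8.973775 - -25.09) = 32.232450, which rounds to 32.2325.

32.2325


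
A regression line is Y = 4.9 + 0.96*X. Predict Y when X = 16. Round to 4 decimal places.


Plug X = 16 into Y = 4.9 + 0.96*X:
Y = 4.9 + 15.3600 = 20.2600.

20.2600


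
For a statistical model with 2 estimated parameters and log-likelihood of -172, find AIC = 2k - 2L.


AIC = 2k - 2*loglik = 2(2) - 2(-172).
= 4 + 344 = 348.

348


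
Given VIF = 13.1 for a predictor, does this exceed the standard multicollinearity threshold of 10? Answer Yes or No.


The threshold is 10.
VIF = 13.1 is >= 10.
Multicollinearity indication: Yes.

Yes


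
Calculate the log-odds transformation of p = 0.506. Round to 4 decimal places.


The odds are p/(1-p) = 0.506 / 0.494 = 1.0243.
logit(p) = ln(1.0243) = 0.0240.

0.0240


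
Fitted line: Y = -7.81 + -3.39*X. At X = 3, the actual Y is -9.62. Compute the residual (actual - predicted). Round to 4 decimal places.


Fitted value at X = 3 is yhat = -7.81 + -3.39*3 = -17.9800.
Residual = -9.62 - -17.9800 = 8.3600.

8.3600


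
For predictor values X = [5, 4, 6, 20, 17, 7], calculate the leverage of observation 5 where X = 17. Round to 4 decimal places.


Mean of X: xbar = 9.8333.
SXX = 234.8333.
For X = 17: h = 1/6 + (17 - 9.8333)^2/234.8333 = 0.3854.

0.3854


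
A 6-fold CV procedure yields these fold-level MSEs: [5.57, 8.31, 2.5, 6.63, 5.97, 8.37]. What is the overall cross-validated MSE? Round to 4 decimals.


Total MSE across folds = 37.3500.
CV-MSE = 37.3500/6 = 6.2250.

6.2250


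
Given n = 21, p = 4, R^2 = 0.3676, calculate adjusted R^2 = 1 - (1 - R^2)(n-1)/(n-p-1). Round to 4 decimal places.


Plug in: Adj R^2 = 1 - (1 - 0.3676) * 20/16.
= 1 - 0.6324 * 20/16
= 1 - 12.6480 / 16
= 1 - 0.7905 = 0.2095.

0.2095


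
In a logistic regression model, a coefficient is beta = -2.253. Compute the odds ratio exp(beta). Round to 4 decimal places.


The odds ratio is computed as:
OR = e^(-2.253) = 0.1051.

0.1051


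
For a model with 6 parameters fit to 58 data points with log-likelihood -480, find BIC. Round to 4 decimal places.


ln(58) = 4.060443.
k * ln(n) = 6 * 4.060443 = 24.362658.
-2L = 960.
BIC = 24.362658 + 960 = 984.362658, which rounds to 984.3627.

984.3627


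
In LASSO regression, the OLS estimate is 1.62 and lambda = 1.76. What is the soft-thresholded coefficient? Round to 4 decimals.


|beta_OLS| = 1.62.
lambda = 1.76.
Since |beta| <= lambda, the coefficient is set to 0.
Result = 0.0000.

0.0000


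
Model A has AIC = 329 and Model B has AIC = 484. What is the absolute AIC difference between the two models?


Compute |329 - 484| = 155.
Model A has the smaller AIC.

155


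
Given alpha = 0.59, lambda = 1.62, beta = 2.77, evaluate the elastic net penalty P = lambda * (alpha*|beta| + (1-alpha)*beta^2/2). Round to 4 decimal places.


L1 component = 0.59 * |2.77| = 1.6343.
L2 component = 0.41 * 2.77^2 / 2 = 1.5729.
Penalty = 1.62 * (1.6343 + 1.5729) = 1.62 * 3.2072 = 5.1957.

5.1957


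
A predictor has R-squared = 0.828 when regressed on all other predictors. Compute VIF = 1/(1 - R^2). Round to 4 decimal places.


Denominator: 1 - 0.828 = 0.172.
VIF = 1 / 0.172 = 5.8140.

5.8140


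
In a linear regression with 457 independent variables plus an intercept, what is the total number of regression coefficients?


Total coefficients = number of predictors + 1 (for the intercept).
= 457 + 1 = 458.

458


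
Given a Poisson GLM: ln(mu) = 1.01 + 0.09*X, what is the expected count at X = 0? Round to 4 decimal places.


Linear predictor: eta = 1.01 + (0.09)(0) = 1.0100.
Expected count: mu = exp(1.0100) = 2.7456.

2.7456


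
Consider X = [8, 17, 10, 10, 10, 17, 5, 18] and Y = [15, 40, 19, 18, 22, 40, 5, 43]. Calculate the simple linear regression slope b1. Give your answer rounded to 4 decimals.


First compute the means: xbar = 11.8750, ybar = 25.2500.
Then S_xx = sum((xi - xbar)^2) = 162.8750.
S_xy = sum((xi - xbar)(yi - ybar)) = 470.2500.
b1 = S_xy / S_xx = 470.2500 / 162.8750 = 2.8872.

2.8872


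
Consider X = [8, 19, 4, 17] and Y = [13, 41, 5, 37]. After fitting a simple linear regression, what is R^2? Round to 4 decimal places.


Fit the OLS line: b0 = -5.6104, b1 = 2.4675.
SSres = 2.3377.
SStot = 940.0000.
R^2 = 1 - 2.3377/940.0000 = 0.9975.

0.9975


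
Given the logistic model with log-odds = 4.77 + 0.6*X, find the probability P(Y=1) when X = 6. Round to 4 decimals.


Linear predictor: z = 4.77 + 0.6 * 6 = 8.3700.
P = 1/(1 + exp(-8.3700)) = 1/(1 + 0.0002) = 0.9998.

0.9998


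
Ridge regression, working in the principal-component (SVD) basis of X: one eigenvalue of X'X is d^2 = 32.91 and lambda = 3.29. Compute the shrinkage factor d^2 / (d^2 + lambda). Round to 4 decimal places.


d^2 + lambda = 32.91 + 3.29 = 36.2000.
Shrinkage factor = 32.91/36.2000 = 0.9091.

0.9091


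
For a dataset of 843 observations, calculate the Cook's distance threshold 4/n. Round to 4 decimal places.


Cook's distance cutoff = 4/n = 4/843.
= 0.0047.

0.0047


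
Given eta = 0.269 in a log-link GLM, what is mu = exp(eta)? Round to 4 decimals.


The inverse log link gives:
mu = exp(0.269) = 1.3087.

1.3087


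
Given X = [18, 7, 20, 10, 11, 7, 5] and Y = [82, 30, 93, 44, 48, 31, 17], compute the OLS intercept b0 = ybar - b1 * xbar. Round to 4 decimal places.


Compute b1 = 4.8865 from the OLS formula.
With xbar = 11.1429 and ybar = 49.2857, the intercept is:
b0 = 49.2857 - 4.8865 * 11.1429 = -5.1638.

-5.1638


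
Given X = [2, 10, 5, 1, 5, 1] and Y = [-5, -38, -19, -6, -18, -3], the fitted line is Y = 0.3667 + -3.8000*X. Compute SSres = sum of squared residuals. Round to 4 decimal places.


Predicted values from Y = 0.3667 + -3.8000*X.
Residuals: [2.2333, -0.3667, -0.3667, -2.5667, 0.6333, 0.4333].
SSres = 12.4333.

12.4333


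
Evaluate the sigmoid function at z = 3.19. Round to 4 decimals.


exp(-3.1900) = 0.0412.
1 + exp(-z) = 1.0412.
sigmoid = 1/1.0412 = 0.9605.

0.9605


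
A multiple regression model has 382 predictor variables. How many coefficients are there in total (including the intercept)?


Total coefficients = number of predictors + 1 (for the intercept).
= 382 + 1 = 383.

383


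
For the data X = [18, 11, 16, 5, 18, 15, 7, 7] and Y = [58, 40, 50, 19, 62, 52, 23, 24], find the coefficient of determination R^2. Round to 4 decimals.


After computing the OLS fit (b0=2.3848, b1=3.1848):
SSres = 33.1543, SStot = 2030.0000.
R^2 = 1 - 33.1543/2030.0000 = 0.9837.

0.9837


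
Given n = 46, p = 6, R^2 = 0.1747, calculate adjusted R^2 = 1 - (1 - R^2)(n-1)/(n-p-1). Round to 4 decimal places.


Using the formula:
(1 - 0.1747) = 0.8253.
Multiply by 45/39: 0.8253 * 45 = 37.1385, then 37.1385 / 39 = 0.9523.
Adj R^2 = 1 - 0.9523 = 0.0477.

0.0477


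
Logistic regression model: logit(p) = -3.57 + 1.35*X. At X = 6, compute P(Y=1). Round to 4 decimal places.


z = -3.57 + 1.35 * 6 = 4.5300.
Sigmoid: P = 1 / (1 + exp(-4.5300)) = 0.9893.

0.9893


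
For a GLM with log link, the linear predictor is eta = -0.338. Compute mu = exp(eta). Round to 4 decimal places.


Apply the inverse link:
mu = e^-0.338 = 0.7132.

0.7132


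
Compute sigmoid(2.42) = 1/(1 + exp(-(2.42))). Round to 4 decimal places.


exp(-2.4200) = 0.0889.
1 + exp(-z) = 1.0889.
sigmoid = 1/1.0889 = 0.9183.

0.9183


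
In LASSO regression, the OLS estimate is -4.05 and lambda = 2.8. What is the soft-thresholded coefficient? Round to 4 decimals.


Absolute value: |-4.05| = 4.05.
Compare to lambda = 2.8.
Since |beta| > lambda, coefficient = sign(beta)*(|beta| - lambda) = -1.2500.

-1.2500


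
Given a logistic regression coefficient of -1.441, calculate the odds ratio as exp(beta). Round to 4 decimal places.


The odds ratio is computed as:
OR = e^(-1.441) = 0.2367.

0.2367


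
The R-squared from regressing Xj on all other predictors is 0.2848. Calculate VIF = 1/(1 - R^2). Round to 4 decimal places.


Denominator: 1 - 0.2848 = 0.7152.
VIF = 1 / 0.7152 = 1.3982.

1.3982


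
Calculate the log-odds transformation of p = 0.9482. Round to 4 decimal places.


1 - p = 0.0518.
p/(1-p) = 18.3050.
logit = ln(18.3050) = 2.9072.

2.9072


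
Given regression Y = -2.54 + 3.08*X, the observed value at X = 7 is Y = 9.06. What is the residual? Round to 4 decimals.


Compute yhat = -2.54 + (3.08)(7) = 19.0200.
Residual = actual - predicted = 9.06 - 19.0200 = -9.9600.

-9.9600


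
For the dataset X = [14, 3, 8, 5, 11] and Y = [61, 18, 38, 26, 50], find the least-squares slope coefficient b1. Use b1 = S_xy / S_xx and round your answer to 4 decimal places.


First compute the means: xbar = 8.2000, ybar = 38.6000.
Then S_xx = sum((xi - xbar)^2) = 78.8000.
S_xy = sum((xi - xbar)(yi - ybar)) = 309.4000.
b1 = S_xy / S_xx = 309.4000 / 78.8000 = 3.9264.

3.9264


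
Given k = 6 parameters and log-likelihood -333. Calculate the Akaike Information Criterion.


Compute:
2k = 2*6 = 12.
-2*loglik = -2*(-333) = 666.
AIC = 12 + 666 = 678.

678


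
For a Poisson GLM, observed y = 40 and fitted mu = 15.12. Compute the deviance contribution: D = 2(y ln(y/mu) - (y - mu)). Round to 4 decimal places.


Compute y*ln(y/mu) = 40*ln(40/15.12) = 40*0.972861 = 38.914440.
y - mu = 24.88.
D = 2*(38.914440 - (24.88)) = 28.068880, which rounds to 28.0689.

28.0689


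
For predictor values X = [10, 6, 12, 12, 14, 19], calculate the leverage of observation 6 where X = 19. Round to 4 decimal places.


Compute xbar = 12.1667 with n = 6 observations.
SXX = 92.8333.
Leverage = 1/6 + (19 - 12.1667)^2/92.8333 = 0.6697.

0.6697


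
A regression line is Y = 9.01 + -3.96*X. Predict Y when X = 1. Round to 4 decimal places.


Substitute X = 1 into the equation:
Y = 9.01 + -3.96 * 1 = 9.01 + -3.9600 = 5.0500.

5.0500


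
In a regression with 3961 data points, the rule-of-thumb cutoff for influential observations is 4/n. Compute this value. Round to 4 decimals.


The threshold is 4/n.
4/3961 = 0.0010.

0.0010


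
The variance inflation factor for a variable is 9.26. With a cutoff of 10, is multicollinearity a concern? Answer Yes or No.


Compare VIF = 9.26 to the threshold of 10.
9.26 < 10, so the answer is No.

No


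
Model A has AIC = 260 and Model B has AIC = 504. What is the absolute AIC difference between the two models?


Compute |260 - 504| = 244.
Model A has the smaller AIC.

244


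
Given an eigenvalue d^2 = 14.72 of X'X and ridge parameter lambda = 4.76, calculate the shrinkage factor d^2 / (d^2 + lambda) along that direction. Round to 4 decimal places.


Denominator = d^2 + lambda = 14.72 + 4.76 = 19.4800.
Shrinkage = 14.72 / 19.4800 = 0.7556.

0.7556


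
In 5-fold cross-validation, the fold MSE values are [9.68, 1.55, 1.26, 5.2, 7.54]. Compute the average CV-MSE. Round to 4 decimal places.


Total MSE across folds = 25.2300.
CV-MSE = 25.2300/5 = 5.0460.

5.0460


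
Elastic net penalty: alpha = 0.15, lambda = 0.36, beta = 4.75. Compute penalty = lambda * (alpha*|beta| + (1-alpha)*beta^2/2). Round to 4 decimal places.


L1 component = 0.15 * |4.75| = 0.7125.
L2 component = 0.85 * 4.75^2 / 2 = 9.5891.
Penalty = 0.36 * (0.7125 + 9.5891) = 0.36 * 10.3016 = 3.7086.

3.7086


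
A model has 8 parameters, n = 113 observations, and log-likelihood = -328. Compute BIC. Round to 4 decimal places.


Compute k*ln(n) = 8*ln(113) = 8*4.727388 = 37.819104.
Then -2*loglik = 656.
BIC = 37.819104 + 656 = 693.819104, which rounds to 693.8191.

693.8191


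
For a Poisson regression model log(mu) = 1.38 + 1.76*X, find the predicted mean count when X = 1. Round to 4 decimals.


Compute eta = 1.38 + 1.76 * 1 = 3.1400.
Apply inverse link: mu = e^3.1400 = 23.1039.

23.1039


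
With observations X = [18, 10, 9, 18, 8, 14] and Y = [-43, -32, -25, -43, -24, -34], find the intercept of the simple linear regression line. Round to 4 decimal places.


Compute b1 = -1.8000 from the OLS formula.
With xbar = 12.8333 and ybar = -33.5000, the intercept is:
b0 = -33.5000 - -1.8000 * 12.8333 = -10.4000.

-10.4000


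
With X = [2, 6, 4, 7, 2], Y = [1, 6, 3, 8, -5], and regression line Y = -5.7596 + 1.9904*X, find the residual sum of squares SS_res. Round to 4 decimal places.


Predicted values from Y = -5.7596 + 1.9904*X.
Residuals: [2.7788, -0.1828, 0.7980, -0.1732, -3.2212].
SSres = 18.7981.

18.7981


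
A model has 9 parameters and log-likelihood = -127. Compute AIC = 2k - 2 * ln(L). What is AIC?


AIC = 2*9 - 2*(-127).
= 18 + 254 = 272.

272


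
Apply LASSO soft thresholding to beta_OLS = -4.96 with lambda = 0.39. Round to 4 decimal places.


Absolute value: |-4.96| = 4.96.
Compare to lambda = 0.39.
Since |beta| > lambda, coefficient = sign(beta)*(|beta| - lambda) = -4.5700.

-4.5700


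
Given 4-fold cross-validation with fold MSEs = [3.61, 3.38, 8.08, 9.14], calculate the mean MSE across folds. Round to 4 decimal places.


Sum of fold MSEs = 24.2100.
Average = 24.2100 / 4 = 6.0525.

6.0525


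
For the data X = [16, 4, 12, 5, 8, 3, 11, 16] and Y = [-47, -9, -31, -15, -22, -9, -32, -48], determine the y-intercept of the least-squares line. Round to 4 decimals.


The slope is b1 = -2.9867.
Sample means are xbar = 9.3750 and ybar = -26.6250.
Intercept: b0 = -26.6250 - (-2.9867)(9.3750) = 1.3752.

1.3752


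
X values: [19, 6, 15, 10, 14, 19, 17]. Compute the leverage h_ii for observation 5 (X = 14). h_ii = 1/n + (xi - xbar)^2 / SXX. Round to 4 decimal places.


n = 7, xbar = 14.2857.
SXX = sum((xi - xbar)^2) = 139.4286.
h = 1/7 + (14 - 14.2857)^2 / 139.4286 = 0.1434.

0.1434


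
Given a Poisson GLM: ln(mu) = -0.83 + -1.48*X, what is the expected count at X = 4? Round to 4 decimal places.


Linear predictor: eta = -0.83 + (-1.48)(4) = -6.7500.
Expected count: mu = exp(-6.7500) = 0.0012.

0.0012


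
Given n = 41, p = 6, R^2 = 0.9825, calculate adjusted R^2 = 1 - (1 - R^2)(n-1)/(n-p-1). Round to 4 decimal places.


Using the formula:
(1 - 0.9825) = 0.0175.
Multiply by 40/34: 0.0175 * 40 = 0.7000, then 0.7000 / 34 = 0.0206.
Adj R^2 = 1 - 0.0206 = 0.9794.

0.9794


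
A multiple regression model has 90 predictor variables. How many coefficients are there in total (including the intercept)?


Each predictor gets one coefficient, plus one intercept.
Total parameters = 90 + 1 = 91.

91


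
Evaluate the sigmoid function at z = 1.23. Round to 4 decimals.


First, exp(-1.2300) = 0.2923.
Then sigma(z) = 1/(1 + 0.2923) = 0.7738.

0.7738


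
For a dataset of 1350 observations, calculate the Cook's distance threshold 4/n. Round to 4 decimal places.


Using the rule of thumb:
Threshold = 4 / 1350 = 0.0030.

0.0030


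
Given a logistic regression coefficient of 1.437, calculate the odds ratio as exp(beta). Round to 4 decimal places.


Odds ratio = exp(beta) = exp(1.437).
= 4.2081.

4.2081


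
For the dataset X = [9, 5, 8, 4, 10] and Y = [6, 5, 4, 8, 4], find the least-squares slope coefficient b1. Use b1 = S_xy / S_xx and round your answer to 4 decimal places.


First compute the means: xbar = 7.2000, ybar = 5.4000.
Then S_xx = sum((xi - xbar)^2) = 26.8000.
S_xy = sum((xi - xbar)(yi - ybar)) = -11.4000.
b1 = S_xy / S_xx = -11.4000 / 26.8000 = -0.4254.

-0.4254


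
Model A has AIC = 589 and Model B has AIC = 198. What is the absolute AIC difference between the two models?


|AIC_A - AIC_B| = |589 - 198| = 391.
Model B is preferred (lower AIC).

391


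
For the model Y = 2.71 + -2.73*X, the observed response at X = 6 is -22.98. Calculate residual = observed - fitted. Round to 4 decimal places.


Fitted value at X = 6 is yhat = 2.71 + -2.73*6 = -13.6700.
Residual = -22.98 - -13.6700 = -9.3100.

-9.3100


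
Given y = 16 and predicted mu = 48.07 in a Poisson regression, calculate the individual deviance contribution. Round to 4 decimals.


Compute y*ln(y/mu) = 16*ln(16/48.07) = 16*-1.100070 = -17.601120.
y - mu = -32.07.
D = 2*(-17.601120 - (-32.07)) = 28.937760, which rounds to 28.9378.

28.9378


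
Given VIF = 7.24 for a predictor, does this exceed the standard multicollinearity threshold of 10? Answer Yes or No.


The threshold is 10.
VIF = 7.24 is < 10.
Multicollinearity indication: No.

No


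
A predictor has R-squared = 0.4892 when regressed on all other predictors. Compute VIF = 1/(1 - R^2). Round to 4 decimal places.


Denominator: 1 - 0.4892 = 0.5108.
VIF = 1 / 0.5108 = 1.9577.

1.9577


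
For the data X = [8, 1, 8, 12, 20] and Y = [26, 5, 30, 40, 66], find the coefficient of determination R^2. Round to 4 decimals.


Fit the OLS line: b0 = 2.0685, b1 = 3.1971.
SSres = 8.5104.
SStot = 1979.2000.
R^2 = 1 - 8.5104/1979.2000 = 0.9957.

0.9957


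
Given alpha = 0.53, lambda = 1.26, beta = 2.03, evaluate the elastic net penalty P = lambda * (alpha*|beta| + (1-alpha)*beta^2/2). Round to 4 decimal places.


alpha * |beta| = 0.53 * 2.03 = 1.0759.
(1-alpha) * beta^2/2 = 0.47 * 4.1209/2 = 0.9684.
Total = 1.26 * (1.0759 + 0.9684) = 2.5758.

2.5758


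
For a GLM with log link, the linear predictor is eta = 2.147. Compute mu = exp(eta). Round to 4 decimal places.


mu = exp(eta) = exp(2.147).
= 8.5591.

8.5591


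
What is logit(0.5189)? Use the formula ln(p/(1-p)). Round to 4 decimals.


The odds are p/(1-p) = 0.5189 / 0.4811 = 1.0786.
logit(p) = ln(1.0786) = 0.0756.

0.0756


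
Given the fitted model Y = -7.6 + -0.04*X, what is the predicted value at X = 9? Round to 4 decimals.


Plug X = 9 into Y = -7.6 + -0.04*X:
Y = -7.6 + -0.3600 = -7.9600.

-7.9600


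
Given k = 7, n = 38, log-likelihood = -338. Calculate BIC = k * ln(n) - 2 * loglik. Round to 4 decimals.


ln(38) = 3.637586.
k * ln(n) = 7 * 3.637586 = 25.463102.
-2L = 676.
BIC = 25.463102 + 676 = 701.463102, which rounds to 701.4631.

701.4631


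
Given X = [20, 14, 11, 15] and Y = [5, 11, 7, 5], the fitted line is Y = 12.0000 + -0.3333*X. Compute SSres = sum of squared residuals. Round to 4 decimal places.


Predicted values from Y = 12.0000 + -0.3333*X.
Residuals: [-0.3340, 3.6662, -1.3337, -2.0005].
SSres = 19.3333.

19.3333


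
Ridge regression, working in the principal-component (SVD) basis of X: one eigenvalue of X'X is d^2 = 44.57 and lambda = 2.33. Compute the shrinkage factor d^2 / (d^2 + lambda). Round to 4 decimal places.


d^2 + lambda = 44.57 + 2.33 = 46.9000.
Shrinkage factor = 44.57/46.9000 = 0.9503.

0.9503


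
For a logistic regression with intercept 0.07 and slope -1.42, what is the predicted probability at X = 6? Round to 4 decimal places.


Compute z = 0.07 + (-1.42)(6) = -8.4500.
exp(-z) = 4675.0727.
P = 1/(1 + 4675.0727) = 0.0002.

0.0002


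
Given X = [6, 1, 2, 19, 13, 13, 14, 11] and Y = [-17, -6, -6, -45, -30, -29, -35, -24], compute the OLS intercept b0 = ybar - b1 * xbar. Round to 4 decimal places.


First find the slope: b1 = -2.1670.
Means: xbar = 9.8750, ybar = -24.0000.
b0 = ybar - b1 * xbar = -24.0000 - -2.1670 * 9.8750 = -2.6005.

-2.6005


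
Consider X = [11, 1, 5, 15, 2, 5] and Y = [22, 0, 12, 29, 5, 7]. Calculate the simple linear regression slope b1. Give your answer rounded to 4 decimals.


The sample means are xbar = 6.5000 and ybar = 12.5000.
Compute S_xx = 147.5000 and S_xy = 294.5000.
Slope b1 = S_xy / S_xx = 294.5000 / 147.5000 = 1.9966.

1.9966


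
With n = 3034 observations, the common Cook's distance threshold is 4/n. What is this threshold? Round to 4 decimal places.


Cook's distance cutoff = 4/n = 4/3034.
= 0.0013.

0.0013


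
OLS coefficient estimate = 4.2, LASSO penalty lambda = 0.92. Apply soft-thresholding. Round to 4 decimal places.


|beta_OLS| = 4.2.
lambda = 0.92.
Since |beta| > lambda, coefficient = sign(beta)*(|beta| - lambda) = 3.2800.
Result = 3.2800.

3.2800


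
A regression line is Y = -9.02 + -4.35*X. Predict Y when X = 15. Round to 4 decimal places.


Predicted value:
Y = -9.02 + (-4.35)(15) = -9.02 + -65.2500 = -74.2700.

-74.2700


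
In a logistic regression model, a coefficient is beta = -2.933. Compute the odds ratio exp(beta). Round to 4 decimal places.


Odds ratio = exp(beta) = exp(-2.933).
= 0.0532.

0.0532


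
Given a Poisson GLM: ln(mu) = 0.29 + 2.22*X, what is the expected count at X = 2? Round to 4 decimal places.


eta = 0.29 + 2.22 * 2 = 4.7300.
mu = exp(4.7300) = 113.2956.

113.2956


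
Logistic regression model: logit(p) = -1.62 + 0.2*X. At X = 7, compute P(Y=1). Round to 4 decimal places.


z = -1.62 + 0.2 * 7 = -0.2200.
Sigmoid: P = 1 / (1 + exp(0.2200)) = 0.4452.

0.4452


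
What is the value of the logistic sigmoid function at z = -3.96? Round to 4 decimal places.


exp(3.9600) = 52.4573.
1 + exp(-z) = 53.4573.
sigmoid = 1/53.4573 = 0.0187.

0.0187


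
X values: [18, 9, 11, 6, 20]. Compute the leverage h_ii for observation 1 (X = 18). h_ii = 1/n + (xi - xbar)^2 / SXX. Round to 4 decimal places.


Compute xbar = 12.8000 with n = 5 observations.
SXX = 142.8000.
Leverage = 1/5 + (18 - 12.8000)^2/142.8000 = 0.3894.

0.3894


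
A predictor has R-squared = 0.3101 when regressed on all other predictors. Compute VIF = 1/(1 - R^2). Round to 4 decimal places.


Denominator: 1 - 0.3101 = 0.6899.
VIF = 1 / 0.6899 = 1.4495.

1.4495


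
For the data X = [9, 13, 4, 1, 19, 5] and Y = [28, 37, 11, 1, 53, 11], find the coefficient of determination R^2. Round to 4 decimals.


Fit the OLS line: b0 = -1.3417, b1 = 2.9226.
SSres = 16.6834.
SStot = 1891.5000.
R^2 = 1 - 16.6834/1891.5000 = 0.9912.

0.9912


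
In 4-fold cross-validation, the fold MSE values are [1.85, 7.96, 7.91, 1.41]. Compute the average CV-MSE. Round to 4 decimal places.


Sum of fold MSEs = 19.1300.
Average = 19.1300 / 4 = 4.7825.

4.7825


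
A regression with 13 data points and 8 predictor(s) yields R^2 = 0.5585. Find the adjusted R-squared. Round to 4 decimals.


Using the formula:
(1 - 0.5585) = 0.4415.
Multiply by 12/4: 0.4415 * 12 = 5.2980, then 5.2980 / 4 = 1.3245.
Adj R^2 = 1 - 1.3245 = -0.3245.

-0.3245


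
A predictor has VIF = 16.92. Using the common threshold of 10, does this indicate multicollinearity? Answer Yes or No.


The threshold is 10.
VIF = 16.92 is >= 10.
Multicollinearity indication: Yes.

Yes


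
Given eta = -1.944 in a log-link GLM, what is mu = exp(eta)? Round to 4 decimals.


Apply the inverse link:
mu = e^-1.944 = 0.1431.

0.1431


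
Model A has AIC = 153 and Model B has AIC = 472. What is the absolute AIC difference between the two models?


Compute |153 - 472| = 319.
Model A has the smaller AIC.

319


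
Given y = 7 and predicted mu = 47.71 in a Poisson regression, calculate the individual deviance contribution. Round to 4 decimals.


First: ln(7/47.71) = -1.919231.
Then: 7 * -1.919231 = -13.434617.
y - mu = 7 - 47.71 = -40.71.
D = 2(-13.434617 - -40.71) = 54.550766, which rounds to 54.5508.

54.5508


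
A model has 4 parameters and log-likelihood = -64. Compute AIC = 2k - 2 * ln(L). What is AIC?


AIC = 2k - 2*loglik = 2(4) - 2(-64).
= 8 + 128 = 136.

136


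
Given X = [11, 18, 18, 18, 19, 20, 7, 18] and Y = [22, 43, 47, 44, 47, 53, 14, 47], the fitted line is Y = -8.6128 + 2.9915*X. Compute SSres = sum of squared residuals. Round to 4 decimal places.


Compute predicted values, then residuals = yi - yhat_i.
Residuals: [-2.2937, -2.2342, 1.7658, -1.2342, -1.2257, 1.7828, 1.6723, 1.7658].
SSres = sum(residual^2) = 25.4894.

25.4894


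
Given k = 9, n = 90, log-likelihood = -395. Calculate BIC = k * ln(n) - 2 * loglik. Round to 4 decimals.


Compute k*ln(n) = 9*ln(90) = 9*4.499810 = 40.498290.
Then -2*loglik = 790.
BIC = 40.498290 + 790 = 830.498290, which rounds to 830.4983.

830.4983


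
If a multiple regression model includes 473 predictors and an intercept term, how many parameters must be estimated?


Including the intercept, the model has 473 predictor coefficients + 1 intercept.
Total = 474.

474


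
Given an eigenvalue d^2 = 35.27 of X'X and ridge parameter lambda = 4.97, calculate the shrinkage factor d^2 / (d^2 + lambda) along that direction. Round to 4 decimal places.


Denominator = d^2 + lambda = 35.27 + 4.97 = 40.2400.
Shrinkage = 35.27 / 40.2400 = 0.8765.

0.8765


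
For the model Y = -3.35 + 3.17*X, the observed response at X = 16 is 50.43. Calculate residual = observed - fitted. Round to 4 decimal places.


Compute yhat = -3.35 + (3.17)(16) = 47.3700.
Residual = actual - predicted = 50.43 - 47.3700 = 3.0600.

3.0600


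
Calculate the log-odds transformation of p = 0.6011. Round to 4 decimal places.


The odds are p/(1-p) = 0.6011 / 0.3989 = 1.5069.
logit(p) = ln(1.5069) = 0.4101.

0.4101


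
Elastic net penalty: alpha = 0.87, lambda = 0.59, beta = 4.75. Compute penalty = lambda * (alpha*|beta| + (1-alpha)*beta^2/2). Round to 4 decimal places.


alpha * |beta| = 0.87 * 4.75 = 4.1325.
(1-alpha) * beta^2/2 = 0.13 * 22.5625/2 = 1.4666.
Total = 0.59 * (4.1325 + 1.4666) = 3.3034.

3.3034


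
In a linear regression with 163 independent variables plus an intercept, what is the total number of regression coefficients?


Each predictor gets one coefficient, plus one intercept.
Total parameters = 163 + 1 = 164.

164


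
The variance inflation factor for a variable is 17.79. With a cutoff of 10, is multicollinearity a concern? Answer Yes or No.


Check: VIF = 17.79 vs threshold = 10.
Since 17.79 >= 10, the answer is Yes.

Yes


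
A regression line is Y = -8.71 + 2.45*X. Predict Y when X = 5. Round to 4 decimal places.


Plug X = 5 into Y = -8.71 + 2.45*X:
Y = -8.71 + 12.2500 = 3.5400.

3.5400


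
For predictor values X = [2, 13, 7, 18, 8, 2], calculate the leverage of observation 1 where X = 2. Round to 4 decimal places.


Compute xbar = 8.3333 with n = 6 observations.
SXX = 197.3333.
Leverage = 1/6 + (2 - 8.3333)^2/197.3333 = 0.3699.

0.3699


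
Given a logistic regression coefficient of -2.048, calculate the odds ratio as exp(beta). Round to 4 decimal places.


Odds ratio = exp(beta) = exp(-2.048).
= 0.1290.

0.1290


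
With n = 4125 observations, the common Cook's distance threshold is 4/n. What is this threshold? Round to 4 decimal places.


The threshold is 4/n.
4/4125 = 0.0010.

0.0010


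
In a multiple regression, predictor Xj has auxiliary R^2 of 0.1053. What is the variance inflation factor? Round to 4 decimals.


VIF = 1 / (1 - 0.1053).
= 1 / 0.8947 = 1.1177.

1.1177


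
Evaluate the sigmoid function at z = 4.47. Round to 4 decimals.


First, exp(-4.4700) = 0.0114.
Then sigma(z) = 1/(1 + 0.0114) = 0.9887.

0.9887


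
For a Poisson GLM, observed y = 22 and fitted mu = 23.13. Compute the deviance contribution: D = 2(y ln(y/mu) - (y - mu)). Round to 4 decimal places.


Compute y*ln(y/mu) = 22*ln(22/23.13) = 22*-0.050088 = -1.101936.
y - mu = -1.13.
D = 2*(-1.101936 - (-1.13)) = 0.056128, which rounds to 0.0561.

0.0561


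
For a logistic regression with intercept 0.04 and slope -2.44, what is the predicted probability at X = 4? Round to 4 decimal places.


Linear predictor: z = 0.04 + -2.44 * 4 = -9.7200.
P = 1/(1 + exp(9.7200)) = 1/(1 + 16647.2447) = 0.0001.

0.0001


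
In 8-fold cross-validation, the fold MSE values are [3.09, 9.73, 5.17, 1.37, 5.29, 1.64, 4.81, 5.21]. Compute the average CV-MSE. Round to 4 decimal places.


Total MSE across folds = 36.3100.
CV-MSE = 36.3100/8 = 4.5388.

4.5388


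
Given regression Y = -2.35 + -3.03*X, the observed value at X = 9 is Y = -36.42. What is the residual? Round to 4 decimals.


Predicted = -2.35 + -3.03 * 9 = -29.6200.
Residual = -36.42 - -29.6200 = -6.8000.

-6.8000


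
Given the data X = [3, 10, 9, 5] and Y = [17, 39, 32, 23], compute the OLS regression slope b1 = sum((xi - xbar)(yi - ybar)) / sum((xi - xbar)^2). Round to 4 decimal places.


The sample means are xbar = 6.7500 and ybar = 27.7500.
Compute S_xx = 32.7500 and S_xy = 94.7500.
Slope b1 = S_xy / S_xx = 94.7500 / 32.7500 = 2.8931.

2.8931


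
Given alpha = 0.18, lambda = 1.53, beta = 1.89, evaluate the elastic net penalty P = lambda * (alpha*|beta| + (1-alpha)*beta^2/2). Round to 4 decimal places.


L1 component = 0.18 * |1.89| = 0.3402.
L2 component = 0.82 * 1.89^2 / 2 = 1.4646.
Penalty = 1.53 * (0.3402 + 1.4646) = 1.53 * 1.8048 = 2.7613.

2.7613


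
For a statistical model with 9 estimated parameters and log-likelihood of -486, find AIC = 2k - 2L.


AIC = 2k - 2*loglik = 2(9) - 2(-486).
= 18 + 972 = 990.

990


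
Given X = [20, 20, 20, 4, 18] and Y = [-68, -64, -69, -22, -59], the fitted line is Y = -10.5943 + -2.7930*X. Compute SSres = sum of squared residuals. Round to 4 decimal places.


Compute predicted values, then residuals = yi - yhat_i.
Residuals: [-1.5457, 2.4543, -2.5457, -0.2337, 1.8683].
SSres = sum(residual^2) = 18.4385.

18.4385


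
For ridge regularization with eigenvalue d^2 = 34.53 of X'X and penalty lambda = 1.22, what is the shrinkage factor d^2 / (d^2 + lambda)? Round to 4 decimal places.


Denominator = d^2 + lambda = 34.53 + 1.22 = 35.7500.
Shrinkage = 34.53 / 35.7500 = 0.9659.

0.9659


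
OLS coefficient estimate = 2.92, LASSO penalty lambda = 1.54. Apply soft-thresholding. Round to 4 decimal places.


Check: |2.92| = 2.92 vs lambda = 1.54.
Since |beta| > lambda, coefficient = sign(beta)*(|beta| - lambda) = 1.3800.
Soft-thresholded coefficient = 1.3800.

1.3800


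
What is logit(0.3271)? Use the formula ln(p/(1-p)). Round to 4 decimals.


The odds are p/(1-p) = 0.3271 / 0.6729 = 0.4861.
logit(p) = ln(0.4861) = -0.7213.

-0.7213


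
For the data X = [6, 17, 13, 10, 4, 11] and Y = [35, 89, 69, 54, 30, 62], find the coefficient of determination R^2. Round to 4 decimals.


After computing the OLS fit (b0=9.2135, b1=4.6511):
SSres = 15.8436, SStot = 2413.5000.
R^2 = 1 - 15.8436/2413.5000 = 0.9934.

0.9934


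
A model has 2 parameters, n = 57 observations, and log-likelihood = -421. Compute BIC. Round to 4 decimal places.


k * ln(n) = 2 * ln(57) = 2 * 4.043051 = 8.086102.
-2 * loglik = -2 * (-421) = 842.
BIC = 8.086102 + 842 = 850.086102, which rounds to 850.0861.

850.0861


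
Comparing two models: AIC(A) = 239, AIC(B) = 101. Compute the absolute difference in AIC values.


Absolute difference = |239 - 101| = 138.
The model with lower AIC (B) is preferred.

138


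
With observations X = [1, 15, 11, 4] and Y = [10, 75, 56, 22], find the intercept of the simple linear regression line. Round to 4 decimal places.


Compute b1 = 4.6904 from the OLS formula.
With xbar = 7.7500 and ybar = 40.7500, the intercept is:
b0 = 40.7500 - 4.6904 * 7.7500 = 4.3992.

4.3992


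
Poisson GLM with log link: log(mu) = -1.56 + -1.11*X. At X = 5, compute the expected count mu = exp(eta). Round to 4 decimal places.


eta = -1.56 + -1.11 * 5 = -7.1100.
mu = exp(-7.1100) = 0.0008.

0.0008


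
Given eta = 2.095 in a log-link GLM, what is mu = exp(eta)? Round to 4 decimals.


Apply the inverse link:
mu = e^2.095 = 8.1254.

8.1254


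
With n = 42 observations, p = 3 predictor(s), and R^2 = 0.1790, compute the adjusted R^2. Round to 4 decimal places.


Adjusted R^2 = 1 - (1 - R^2) * (n-1)/(n-p-1).
(1 - R^2) = 0.8210.
(n-1)/(n-p-1) = 41/38.
(1 - R^2) * (n-1) = 0.8210 * 41 = 33.6610.
Divide by (n-p-1): 33.6610 / 38 = 0.8858.
Adj R^2 = 1 - 0.8858 = 0.1142.

0.1142


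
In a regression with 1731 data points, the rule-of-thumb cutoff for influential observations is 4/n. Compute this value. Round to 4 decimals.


Cook's distance cutoff = 4/n = 4/1731.
= 0.0023.

0.0023


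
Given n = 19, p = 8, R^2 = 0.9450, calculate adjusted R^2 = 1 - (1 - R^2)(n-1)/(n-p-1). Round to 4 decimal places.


Adjusted R^2 = 1 - (1 - R^2) * (n-1)/(n-p-1).
(1 - R^2) = 0.0550.
(n-1)/(n-p-1) = 18/10.
(1 - R^2) * (n-1) = 0.0550 * 18 = 0.9900.
Divide by (n-p-1): 0.9900 / 10 = 0.0990.
Adj R^2 = 1 - 0.0990 = 0.9010.

0.9010


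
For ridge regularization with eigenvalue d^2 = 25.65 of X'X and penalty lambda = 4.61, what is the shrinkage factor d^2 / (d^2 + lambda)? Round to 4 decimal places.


Denominator = d^2 + lambda = 25.65 + 4.61 = 30.2600.
Shrinkage = 25.65 / 30.2600 = 0.8477.

0.8477


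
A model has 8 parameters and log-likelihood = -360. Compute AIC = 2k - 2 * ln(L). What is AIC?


AIC = 2*8 - 2*(-360).
= 16 + 720 = 736.

736


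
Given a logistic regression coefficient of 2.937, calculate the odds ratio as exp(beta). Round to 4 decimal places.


The odds ratio is computed as:
OR = e^(2.937) = 18.8592.

18.8592


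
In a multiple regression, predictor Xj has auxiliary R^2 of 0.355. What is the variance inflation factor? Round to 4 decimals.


VIF = 1 / (1 - 0.355).
= 1 / 0.645 = 1.5504.

1.5504


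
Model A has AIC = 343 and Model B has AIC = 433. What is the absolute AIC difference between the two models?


|AIC_A - AIC_B| = |343 - 433| = 90.
Model A is preferred (lower AIC).

90


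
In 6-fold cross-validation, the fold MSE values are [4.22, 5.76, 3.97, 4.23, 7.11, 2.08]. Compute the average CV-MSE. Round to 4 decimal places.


Sum of fold MSEs = 27.3700.
Average = 27.3700 / 6 = 4.5617.

4.5617


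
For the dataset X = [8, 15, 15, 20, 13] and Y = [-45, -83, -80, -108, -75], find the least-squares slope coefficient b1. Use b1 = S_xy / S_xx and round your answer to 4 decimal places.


The sample means are xbar = 14.2000 and ybar = -78.2000.
Compute S_xx = 74.8000 and S_xy = -387.8000.
Slope b1 = S_xy / S_xx = -387.8000 / 74.8000 = -5.1845.

-5.1845


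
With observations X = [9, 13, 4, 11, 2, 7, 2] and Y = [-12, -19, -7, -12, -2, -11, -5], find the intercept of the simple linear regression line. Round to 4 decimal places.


The slope is b1 = -1.2164.
Sample means are xbar = 6.8571 and ybar = -9.7143.
Intercept: b0 = -9.7143 - (-1.2164)(6.8571) = -1.3731.

-1.3731


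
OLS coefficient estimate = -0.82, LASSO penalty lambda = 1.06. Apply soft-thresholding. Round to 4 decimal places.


|beta_OLS| = 0.82.
lambda = 1.06.
Since |beta| <= lambda, the coefficient is set to 0.
Result = 0.0000.

0.0000


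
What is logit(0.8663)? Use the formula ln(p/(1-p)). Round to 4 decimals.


1 - p = 0.1337.
p/(1-p) = 6.4794.
logit = ln(6.4794) = 1.8686.

1.8686


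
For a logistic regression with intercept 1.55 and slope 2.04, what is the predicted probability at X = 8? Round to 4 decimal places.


z = 1.55 + 2.04 * 8 = 17.8700.
Sigmoid: P = 1 / (1 + exp(-17.8700)) = 1.0000.

1.0000


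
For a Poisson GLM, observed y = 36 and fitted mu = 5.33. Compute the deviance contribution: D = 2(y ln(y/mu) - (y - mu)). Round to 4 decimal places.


Compute y*ln(y/mu) = 36*ln(36/5.33) = 36*1.910168 = 68.766048.
y - mu = 30.67.
D = 2*(68.766048 - (30.67)) = 76.192096, which rounds to 76.1921.

76.1921


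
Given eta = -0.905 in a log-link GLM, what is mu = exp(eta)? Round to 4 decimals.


Apply the inverse link:
mu = e^-0.905 = 0.4045.

0.4045


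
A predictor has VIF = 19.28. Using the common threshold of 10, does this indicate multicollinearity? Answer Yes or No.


The threshold is 10.
VIF = 19.28 is >= 10.
Multicollinearity indication: Yes.

Yes


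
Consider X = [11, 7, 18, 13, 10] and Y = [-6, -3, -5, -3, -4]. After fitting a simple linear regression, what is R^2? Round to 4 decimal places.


After computing the OLS fit (b0=-2.7515, b1=-0.1228):
SSres = 5.7934, SStot = 6.8000.
R^2 = 1 - 5.7934/6.8000 = 0.1480.

0.1480


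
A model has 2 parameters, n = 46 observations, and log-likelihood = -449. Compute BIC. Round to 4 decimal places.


Compute k*ln(n) = 2*ln(46) = 2*3.828641 = 7.657282.
Then -2*loglik = 898.
BIC = 7.657282 + 898 = 905.657282, which rounds to 905.6573.

905.6573


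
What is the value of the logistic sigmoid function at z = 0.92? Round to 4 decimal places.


Compute exp(-0.9200) = 0.3985.
Sigmoid = 1 / (1 + 0.3985) = 1 / 1.3985 = 0.7150.

0.7150


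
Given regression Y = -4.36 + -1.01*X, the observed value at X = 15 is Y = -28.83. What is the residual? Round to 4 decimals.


Fitted value at X = 15 is yhat = -4.36 + -1.01*15 = -19.5100.
Residual = -28.83 - -19.5100 = -9.3200.

-9.3200


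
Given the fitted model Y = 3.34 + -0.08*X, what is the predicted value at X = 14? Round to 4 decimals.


Plug X = 14 into Y = 3.34 + -0.08*X:
Y = 3.34 + -1.1200 = 2.2200.

2.2200


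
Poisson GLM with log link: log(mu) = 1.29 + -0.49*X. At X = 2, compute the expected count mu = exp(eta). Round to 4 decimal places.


Compute eta = 1.29 + -0.49 * 2 = 0.3100.
Apply inverse link: mu = e^0.3100 = 1.3634.

1.3634


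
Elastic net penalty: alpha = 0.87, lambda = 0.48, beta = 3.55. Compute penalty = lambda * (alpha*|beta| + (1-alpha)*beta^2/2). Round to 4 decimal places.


L1 component = 0.87 * |3.55| = 3.0885.
L2 component = 0.13 * 3.55^2 / 2 = 0.8192.
Penalty = 0.48 * (3.0885 + 0.8192) = 0.48 * 3.9077 = 1.8757.

1.8757


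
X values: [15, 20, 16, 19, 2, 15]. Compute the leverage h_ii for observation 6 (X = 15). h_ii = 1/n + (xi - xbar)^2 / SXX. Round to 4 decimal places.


Compute xbar = 14.5000 with n = 6 observations.
SXX = 209.5000.
Leverage = 1/6 + (15 - 14.5000)^2/209.5000 = 0.1679.

0.1679


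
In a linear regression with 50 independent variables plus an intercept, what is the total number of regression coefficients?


Total coefficients = number of predictors + 1 (for the intercept).
= 50 + 1 = 51.

51


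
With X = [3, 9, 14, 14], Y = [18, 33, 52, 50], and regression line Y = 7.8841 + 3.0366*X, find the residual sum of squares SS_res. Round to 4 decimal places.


For each point, residual = actual - predicted.
Residuals: [1.0061, -2.2135, 1.6035, -0.3965].
Sum of squared residuals = 8.6402.

8.6402


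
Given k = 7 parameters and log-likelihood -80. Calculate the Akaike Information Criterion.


AIC = 2k - 2*loglik = 2(7) - 2(-80).
= 14 + 160 = 174.

174


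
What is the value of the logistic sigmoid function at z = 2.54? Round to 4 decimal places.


exp(-2.5400) = 0.0789.
1 + exp(-z) = 1.0789.
sigmoid = 1/1.0789 = 0.9269.

0.9269


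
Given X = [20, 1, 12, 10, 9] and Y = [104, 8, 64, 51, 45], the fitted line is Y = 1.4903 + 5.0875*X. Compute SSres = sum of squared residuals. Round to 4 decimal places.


Predicted values from Y = 1.4903 + 5.0875*X.
Residuals: [0.7597, 1.4222, 1.4597, -1.3653, -2.2778].
SSres = 11.7829.

11.7829


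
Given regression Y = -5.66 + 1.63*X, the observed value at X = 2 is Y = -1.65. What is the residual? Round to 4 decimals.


Predicted = -5.66 + 1.63 * 2 = -2.4000.
Residual = -1.65 - -2.4000 = 0.7500.

0.7500


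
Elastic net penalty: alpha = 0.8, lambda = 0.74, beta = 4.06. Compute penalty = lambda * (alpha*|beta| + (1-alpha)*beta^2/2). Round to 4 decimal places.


alpha * |beta| = 0.8 * 4.06 = 3.2480.
(1-alpha) * beta^2/2 = 0.2 * 16.4836/2 = 1.6484.
Total = 0.74 * (3.2480 + 1.6484) = 3.6233.

3.6233


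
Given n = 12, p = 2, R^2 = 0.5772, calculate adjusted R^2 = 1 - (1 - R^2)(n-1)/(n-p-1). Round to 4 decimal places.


Plug in: Adj R^2 = 1 - (1 - 0.5772) * 11/9.
= 1 - 0.4228 * 11/9
= 1 - 4.6508 / 9
= 1 - 0.5168 = 0.4832.

0.4832


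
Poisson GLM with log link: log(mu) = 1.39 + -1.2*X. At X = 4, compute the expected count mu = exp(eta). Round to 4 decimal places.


eta = 1.39 + -1.2 * 4 = -3.4100.
mu = exp(-3.4100) = 0.0330.

0.0330


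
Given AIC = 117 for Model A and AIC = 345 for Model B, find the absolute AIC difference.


Compute |117 - 345| = 228.
Model A has the smaller AIC.

228


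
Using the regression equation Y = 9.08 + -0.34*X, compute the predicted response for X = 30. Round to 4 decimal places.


Substitute X = 30 into the equation:
Y = 9.08 + -0.34 * 30 = 9.08 + -10.2000 = -1.1200.

-1.1200
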